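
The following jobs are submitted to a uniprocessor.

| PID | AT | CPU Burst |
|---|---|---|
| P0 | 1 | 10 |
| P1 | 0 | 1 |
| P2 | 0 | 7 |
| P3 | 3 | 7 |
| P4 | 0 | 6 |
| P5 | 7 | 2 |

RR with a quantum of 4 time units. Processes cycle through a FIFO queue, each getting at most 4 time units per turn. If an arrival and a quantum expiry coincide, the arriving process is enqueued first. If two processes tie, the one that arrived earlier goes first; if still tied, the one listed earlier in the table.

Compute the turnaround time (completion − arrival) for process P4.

Schedule: | P1 0-1 | P2 1-5 | P4 5-9 | P0 9-13 | P3 13-17 | P2 17-20 | P5 20-22 | P4 22-24 | P0 24-28 | P3 28-31 | P0 31-33 |
Completion: P0=33  P1=1  P2=20  P3=31  P4=24  P5=22
Turnaround (C−A): P0=32  P1=1  P2=20  P3=28  P4=24  P5=15
Turnaround(P4) = completion − arrival = 24 − 0 = 24

24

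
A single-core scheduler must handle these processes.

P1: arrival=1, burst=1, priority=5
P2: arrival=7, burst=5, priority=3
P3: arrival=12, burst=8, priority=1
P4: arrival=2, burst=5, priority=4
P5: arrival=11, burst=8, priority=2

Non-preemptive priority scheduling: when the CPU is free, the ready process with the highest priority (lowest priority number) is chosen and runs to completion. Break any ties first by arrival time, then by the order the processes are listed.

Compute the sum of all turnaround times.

36

Timeline: | idle 0-1 | P1 1-2 | P4 2-7 | P2 7-12 | P3 12-20 | P5 20-28 |
Completion: P1=2  P2=12  P3=20  P4=7  P5=28
Turnaround = completion − arrival: P1=1, P2=5, P3=8, P4=5, P5=17
Total turnaround = 1 + 5 + 8 + 5 + 17 = 36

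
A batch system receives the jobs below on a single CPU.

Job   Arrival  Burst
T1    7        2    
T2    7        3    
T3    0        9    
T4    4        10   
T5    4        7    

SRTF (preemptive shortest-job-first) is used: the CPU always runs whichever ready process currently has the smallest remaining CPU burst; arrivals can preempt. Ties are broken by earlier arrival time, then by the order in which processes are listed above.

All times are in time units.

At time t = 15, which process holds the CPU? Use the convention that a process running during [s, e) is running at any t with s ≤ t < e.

Timeline: | T3 0-9 | T1 9-11 | T2 11-14 | T5 14-21 | T4 21-31 |
Completion: T1=11  T2=14  T3=9  T4=31  T5=21
Turnaround (C−A): T1=4  T2=7  T3=9  T4=27  T5=17

T5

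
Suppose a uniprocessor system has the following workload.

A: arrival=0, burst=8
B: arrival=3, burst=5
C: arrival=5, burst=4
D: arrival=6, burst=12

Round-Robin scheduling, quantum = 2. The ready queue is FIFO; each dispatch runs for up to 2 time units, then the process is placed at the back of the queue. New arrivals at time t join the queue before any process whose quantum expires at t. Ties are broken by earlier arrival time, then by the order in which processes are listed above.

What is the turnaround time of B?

Gantt: | A 0-4 | B 4-6 | A 6-8 | C 8-10 | D 10-12 | B 12-14 | A 14-16 | C 16-18 | D 18-20 | B 20-21 | D 21-29 |
Completion: A=16  B=21  C=18  D=29
Turnaround(B) = completion − arrival = 21 − 3 = 18

18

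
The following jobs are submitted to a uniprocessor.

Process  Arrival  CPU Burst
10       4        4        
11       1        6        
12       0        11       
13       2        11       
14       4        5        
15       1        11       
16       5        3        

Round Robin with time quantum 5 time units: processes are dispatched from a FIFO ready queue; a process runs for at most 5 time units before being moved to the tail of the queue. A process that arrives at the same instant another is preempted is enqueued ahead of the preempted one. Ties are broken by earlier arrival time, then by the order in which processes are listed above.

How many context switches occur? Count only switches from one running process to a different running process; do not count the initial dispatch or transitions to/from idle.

Timeline: | 12 0-5 | 11 5-10 | 15 10-15 | 13 15-20 | 10 20-24 | 14 24-29 | 16 29-32 | 12 32-37 | 11 37-38 | 15 38-43 | 13 43-48 | 12 48-49 | 15 49-50 | 13 50-51 |
Completion: 10=24  11=38  12=49  13=51  14=29  15=50  16=32

13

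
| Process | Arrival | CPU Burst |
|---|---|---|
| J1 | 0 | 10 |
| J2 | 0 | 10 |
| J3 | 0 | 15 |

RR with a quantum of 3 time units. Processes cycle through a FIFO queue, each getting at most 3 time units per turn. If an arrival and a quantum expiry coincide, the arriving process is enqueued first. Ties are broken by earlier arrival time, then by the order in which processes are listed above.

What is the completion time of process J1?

Schedule: | J1 0-3 | J2 3-6 | J3 6-9 | J1 9-12 | J2 12-15 | J3 15-18 | J1 18-21 | J2 21-24 | J3 24-27 | J1 27-28 | J2 28-29 | J3 29-35 |
Completion: J1=28  J2=29  J3=35
Turnaround (C−A): J1=28  J2=29  J3=35

28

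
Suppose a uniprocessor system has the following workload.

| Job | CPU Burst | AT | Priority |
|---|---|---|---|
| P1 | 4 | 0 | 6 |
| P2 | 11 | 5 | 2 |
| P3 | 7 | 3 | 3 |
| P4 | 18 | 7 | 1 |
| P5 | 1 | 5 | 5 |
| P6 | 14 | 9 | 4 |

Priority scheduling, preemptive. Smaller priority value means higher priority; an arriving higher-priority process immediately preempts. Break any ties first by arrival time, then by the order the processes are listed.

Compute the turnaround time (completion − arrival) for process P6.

44

Timeline: | P1 0-3 | P3 3-5 | P2 5-7 | P4 7-25 | P2 25-34 | P3 34-39 | P6 39-53 | P5 53-54 | P1 54-55 |
Completion: P1=55  P2=34  P3=39  P4=25  P5=54  P6=53
Turnaround (C−A): P1=55  P2=29  P3=36  P4=18  P5=49  P6=44
Turnaround(P6) = completion − arrival = 53 − 9 = 44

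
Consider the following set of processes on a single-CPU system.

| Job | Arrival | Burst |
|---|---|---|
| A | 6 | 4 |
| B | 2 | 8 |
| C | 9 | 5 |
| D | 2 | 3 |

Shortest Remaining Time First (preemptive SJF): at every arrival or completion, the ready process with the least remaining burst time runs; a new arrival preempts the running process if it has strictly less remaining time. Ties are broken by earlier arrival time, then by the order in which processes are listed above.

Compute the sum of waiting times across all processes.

Timeline: | idle 0-2 | D 2-5 | B 5-6 | A 6-10 | C 10-15 | B 15-22 |
Completion: A=10  B=22  C=15  D=5
Turnaround (C−A): A=4  B=20  C=6  D=3
Waiting = turnaround − burst: A=0, B=12, C=1, D=0
Total waiting = 0 + 12 + 1 + 0 = 13

13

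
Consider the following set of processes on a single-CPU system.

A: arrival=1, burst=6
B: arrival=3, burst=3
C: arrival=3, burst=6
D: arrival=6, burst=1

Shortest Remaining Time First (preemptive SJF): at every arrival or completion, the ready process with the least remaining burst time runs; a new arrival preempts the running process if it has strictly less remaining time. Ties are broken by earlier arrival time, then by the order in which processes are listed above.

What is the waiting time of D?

0

Timeline: | idle 0-1 | A 1-3 | B 3-6 | D 6-7 | A 7-11 | C 11-17 |
Completion: A=11  B=6  C=17  D=7
Turnaround (C−A): A=10  B=3  C=14  D=1
Waiting(D) = turnaround − burst = 1 − 1 = 0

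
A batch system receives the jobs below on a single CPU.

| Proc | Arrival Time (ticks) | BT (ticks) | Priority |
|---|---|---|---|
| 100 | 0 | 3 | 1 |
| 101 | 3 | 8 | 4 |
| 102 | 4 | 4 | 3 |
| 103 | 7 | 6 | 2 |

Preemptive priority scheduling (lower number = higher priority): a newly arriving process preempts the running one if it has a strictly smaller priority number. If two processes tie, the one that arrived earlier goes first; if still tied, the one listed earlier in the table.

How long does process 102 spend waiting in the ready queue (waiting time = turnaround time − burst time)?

Gantt: | 100 0-3 | 101 3-4 | 102 4-7 | 103 7-13 | 102 13-14 | 101 14-21 |
Completion: 100=3  101=21  102=14  103=13
Waiting(102) = turnaround − burst = 10 − 4 = 6

6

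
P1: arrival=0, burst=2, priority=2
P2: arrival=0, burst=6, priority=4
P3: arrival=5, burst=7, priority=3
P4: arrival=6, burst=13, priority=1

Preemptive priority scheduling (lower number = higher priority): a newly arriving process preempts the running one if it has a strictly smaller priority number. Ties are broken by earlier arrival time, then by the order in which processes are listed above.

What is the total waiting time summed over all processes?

35

Gantt: | P1 0-2 | P2 2-5 | P3 5-6 | P4 6-19 | P3 19-25 | P2 25-28 |
Completion: P1=2  P2=28  P3=25  P4=19
Turnaround (C−A): P1=2  P2=28  P3=20  P4=13
Waiting = turnaround − burst: P1=0, P2=22, P3=13, P4=0
Total waiting = 0 + 22 + 13 + 0 = 35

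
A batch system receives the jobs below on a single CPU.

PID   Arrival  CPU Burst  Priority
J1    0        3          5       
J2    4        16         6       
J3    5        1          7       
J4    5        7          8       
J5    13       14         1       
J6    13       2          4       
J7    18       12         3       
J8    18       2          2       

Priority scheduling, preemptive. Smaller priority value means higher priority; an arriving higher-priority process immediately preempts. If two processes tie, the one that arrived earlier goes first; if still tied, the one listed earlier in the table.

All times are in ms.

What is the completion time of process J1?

Schedule: | J1 0-3 | idle 3-4 | J2 4-13 | J5 13-27 | J8 27-29 | J7 29-41 | J6 41-43 | J2 43-50 | J3 50-51 | J4 51-58 |
Completion: J1=3  J2=50  J3=51  J4=58  J5=27  J6=43  J7=41  J8=29
Turnaround (C−A): J1=3  J2=46  J3=46  J4=53  J5=14  J6=30  J7=23  J8=11

3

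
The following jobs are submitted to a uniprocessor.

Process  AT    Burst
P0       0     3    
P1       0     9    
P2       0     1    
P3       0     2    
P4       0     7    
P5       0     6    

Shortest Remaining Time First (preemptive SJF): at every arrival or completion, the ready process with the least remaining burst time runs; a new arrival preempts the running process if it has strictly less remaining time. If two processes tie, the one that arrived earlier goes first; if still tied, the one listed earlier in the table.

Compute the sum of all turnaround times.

69

Timeline: | P2 0-1 | P3 1-3 | P0 3-6 | P5 6-12 | P4 12-19 | P1 19-28 |
Completion: P0=6  P1=28  P2=1  P3=3  P4=19  P5=12
Turnaround (C−A): P0=6  P1=28  P2=1  P3=3  P4=19  P5=12
Turnaround = completion − arrival: P0=6, P1=28, P2=1, P3=3, P4=19, P5=12
Total turnaround = 6 + 28 + 1 + 3 + 19 + 12 = 69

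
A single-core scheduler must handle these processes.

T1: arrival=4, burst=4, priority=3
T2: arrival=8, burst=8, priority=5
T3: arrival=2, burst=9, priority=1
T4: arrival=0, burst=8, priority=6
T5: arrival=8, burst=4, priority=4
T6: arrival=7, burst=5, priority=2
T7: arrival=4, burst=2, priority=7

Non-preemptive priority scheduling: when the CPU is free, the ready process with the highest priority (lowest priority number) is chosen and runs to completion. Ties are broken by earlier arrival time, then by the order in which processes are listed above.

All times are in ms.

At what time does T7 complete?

40

Gantt: | T4 0-8 | T3 8-17 | T6 17-22 | T1 22-26 | T5 26-30 | T2 30-38 | T7 38-40 |
Completion: T1=26  T2=38  T3=17  T4=8  T5=30  T6=22  T7=40
Turnaround (C−A): T1=22  T2=30  T3=15  T4=8  T5=22  T6=15  T7=36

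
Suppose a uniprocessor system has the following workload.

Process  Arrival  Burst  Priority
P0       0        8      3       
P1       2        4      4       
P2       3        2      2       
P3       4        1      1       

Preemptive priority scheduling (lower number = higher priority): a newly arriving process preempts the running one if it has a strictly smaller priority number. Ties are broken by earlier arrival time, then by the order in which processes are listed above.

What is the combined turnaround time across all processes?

28

Gantt: | P0 0-3 | P2 3-4 | P3 4-5 | P2 5-6 | P0 6-11 | P1 11-15 |
Completion: P0=11  P1=15  P2=6  P3=5
Turnaround (C−A): P0=11  P1=13  P2=3  P3=1
Turnaround = completion − arrival: P0=11, P1=13, P2=3, P3=1
Total turnaround = 11 + 13 + 3 + 1 = 28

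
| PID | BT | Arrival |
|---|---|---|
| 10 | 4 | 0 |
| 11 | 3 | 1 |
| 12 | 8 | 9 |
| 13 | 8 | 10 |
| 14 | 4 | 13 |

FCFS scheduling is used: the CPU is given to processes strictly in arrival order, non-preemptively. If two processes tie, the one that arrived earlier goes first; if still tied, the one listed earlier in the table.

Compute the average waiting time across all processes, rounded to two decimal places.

Schedule: | 10 0-4 | 11 4-7 | idle 7-9 | 12 9-17 | 13 17-25 | 14 25-29 |
Completion: 10=4  11=7  12=17  13=25  14=29
Turnaround (C−A): 10=4  11=6  12=8  13=15  14=16
Waiting times: 10=0, 11=3, 12=0, 13=7, 14=12
Average waiting = (0+3+0+7+12) / 5 = 22/5 = 4.40

4.40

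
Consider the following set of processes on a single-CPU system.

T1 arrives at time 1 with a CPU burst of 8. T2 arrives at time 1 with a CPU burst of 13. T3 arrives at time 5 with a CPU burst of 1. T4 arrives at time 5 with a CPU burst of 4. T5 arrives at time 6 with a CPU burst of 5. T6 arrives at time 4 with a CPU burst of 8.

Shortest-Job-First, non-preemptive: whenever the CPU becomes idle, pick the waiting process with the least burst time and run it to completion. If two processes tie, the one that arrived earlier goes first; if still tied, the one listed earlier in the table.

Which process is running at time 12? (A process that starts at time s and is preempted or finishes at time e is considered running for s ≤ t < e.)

T4

Timeline: | idle 0-1 | T1 1-9 | T3 9-10 | T4 10-14 | T5 14-19 | T6 19-27 | T2 27-40 |
Completion: T1=9  T2=40  T3=10  T4=14  T5=19  T6=27
Turnaround (C−A): T1=8  T2=39  T3=5  T4=9  T5=13  T6=23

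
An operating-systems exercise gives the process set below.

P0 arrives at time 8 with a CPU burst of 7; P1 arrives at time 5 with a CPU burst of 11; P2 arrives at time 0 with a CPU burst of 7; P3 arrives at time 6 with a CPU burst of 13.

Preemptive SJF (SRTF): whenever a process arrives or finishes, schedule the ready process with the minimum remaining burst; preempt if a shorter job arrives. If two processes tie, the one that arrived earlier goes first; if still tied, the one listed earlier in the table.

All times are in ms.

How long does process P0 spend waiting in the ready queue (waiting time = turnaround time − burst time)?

Timeline: | P2 0-7 | P1 7-8 | P0 8-15 | P1 15-25 | P3 25-38 |
Completion: P0=15  P1=25  P2=7  P3=38
Waiting(P0) = turnaround − burst = 7 − 7 = 0

0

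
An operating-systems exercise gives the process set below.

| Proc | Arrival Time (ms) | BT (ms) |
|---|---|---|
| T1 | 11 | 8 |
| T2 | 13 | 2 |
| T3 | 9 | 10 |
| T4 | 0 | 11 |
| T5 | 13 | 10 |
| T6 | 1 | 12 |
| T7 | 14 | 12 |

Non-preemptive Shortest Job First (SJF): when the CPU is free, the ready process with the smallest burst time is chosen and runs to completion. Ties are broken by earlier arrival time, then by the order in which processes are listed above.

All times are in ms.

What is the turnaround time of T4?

Timeline: | T4 0-11 | T1 11-19 | T2 19-21 | T3 21-31 | T5 31-41 | T6 41-53 | T7 53-65 |
Completion: T1=19  T2=21  T3=31  T4=11  T5=41  T6=53  T7=65
Turnaround (C−A): T1=8  T2=8  T3=22  T4=11  T5=28  T6=52  T7=51
Turnaround(T4) = completion − arrival = 11 − 0 = 11

11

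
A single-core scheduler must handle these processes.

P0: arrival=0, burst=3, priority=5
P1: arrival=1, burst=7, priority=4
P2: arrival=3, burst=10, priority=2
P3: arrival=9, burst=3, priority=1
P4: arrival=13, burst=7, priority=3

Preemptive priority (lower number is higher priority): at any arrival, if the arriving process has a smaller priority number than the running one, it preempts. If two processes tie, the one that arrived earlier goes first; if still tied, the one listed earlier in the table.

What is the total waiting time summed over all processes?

Schedule: | P0 0-1 | P1 1-3 | P2 3-9 | P3 9-12 | P2 12-16 | P4 16-23 | P1 23-28 | P0 28-30 |
Completion: P0=30  P1=28  P2=16  P3=12  P4=23
Turnaround (C−A): P0=30  P1=27  P2=13  P3=3  P4=10
Waiting = turnaround − burst: P0=27, P1=20, P2=3, P3=0, P4=3
Total waiting = 27 + 20 + 3 + 0 + 3 = 53

53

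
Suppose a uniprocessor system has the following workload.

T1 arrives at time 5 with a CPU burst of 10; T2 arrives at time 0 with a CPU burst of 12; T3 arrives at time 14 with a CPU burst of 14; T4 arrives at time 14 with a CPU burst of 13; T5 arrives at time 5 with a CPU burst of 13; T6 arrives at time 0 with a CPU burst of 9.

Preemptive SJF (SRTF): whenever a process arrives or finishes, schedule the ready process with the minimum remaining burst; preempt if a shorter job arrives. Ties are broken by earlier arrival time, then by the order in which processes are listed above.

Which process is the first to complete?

T6

Timeline: | T6 0-9 | T1 9-19 | T2 19-31 | T5 31-44 | T4 44-57 | T3 57-71 |
Completion: T1=19  T2=31  T3=71  T4=57  T5=44  T6=9
Turnaround (C−A): T1=14  T2=31  T3=57  T4=43  T5=39  T6=9
Finish order: T6 → T1 → T2 → T5 → T4 → T3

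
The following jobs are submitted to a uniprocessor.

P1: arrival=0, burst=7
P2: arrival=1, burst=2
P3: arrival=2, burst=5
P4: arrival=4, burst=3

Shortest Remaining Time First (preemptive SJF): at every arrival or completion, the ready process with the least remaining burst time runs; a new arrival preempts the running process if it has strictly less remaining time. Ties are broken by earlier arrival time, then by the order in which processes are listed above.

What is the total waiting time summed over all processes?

Schedule: | P1 0-1 | P2 1-3 | P3 3-4 | P4 4-7 | P3 7-11 | P1 11-17 |
Completion: P1=17  P2=3  P3=11  P4=7
Turnaround (C−A): P1=17  P2=2  P3=9  P4=3
Waiting = turnaround − burst: P1=10, P2=0, P3=4, P4=0
Total waiting = 10 + 0 + 4 + 0 = 14

14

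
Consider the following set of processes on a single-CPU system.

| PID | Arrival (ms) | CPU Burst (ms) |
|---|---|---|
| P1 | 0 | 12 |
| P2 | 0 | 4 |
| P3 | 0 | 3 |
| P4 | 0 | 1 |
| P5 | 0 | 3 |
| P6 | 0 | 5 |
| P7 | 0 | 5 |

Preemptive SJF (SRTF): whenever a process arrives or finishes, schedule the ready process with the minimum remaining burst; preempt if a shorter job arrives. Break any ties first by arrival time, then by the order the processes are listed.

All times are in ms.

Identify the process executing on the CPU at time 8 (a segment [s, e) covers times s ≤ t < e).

Schedule: | P4 0-1 | P3 1-4 | P5 4-7 | P2 7-11 | P6 11-16 | P7 16-21 | P1 21-33 |
Completion: P1=33  P2=11  P3=4  P4=1  P5=7  P6=16  P7=21

P2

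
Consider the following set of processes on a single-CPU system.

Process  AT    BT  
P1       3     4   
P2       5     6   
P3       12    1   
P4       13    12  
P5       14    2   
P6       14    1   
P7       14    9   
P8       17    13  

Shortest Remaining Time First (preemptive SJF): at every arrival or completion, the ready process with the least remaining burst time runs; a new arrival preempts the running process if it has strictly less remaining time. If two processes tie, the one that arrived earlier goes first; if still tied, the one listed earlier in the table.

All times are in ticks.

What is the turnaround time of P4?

25

Gantt: | idle 0-3 | P1 3-7 | P2 7-13 | P3 13-14 | P6 14-15 | P5 15-17 | P7 17-26 | P4 26-38 | P8 38-51 |
Completion: P1=7  P2=13  P3=14  P4=38  P5=17  P6=15  P7=26  P8=51
Turnaround (C−A): P1=4  P2=8  P3=2  P4=25  P5=3  P6=1  P7=12  P8=34
Turnaround(P4) = completion − arrival = 38 − 13 = 25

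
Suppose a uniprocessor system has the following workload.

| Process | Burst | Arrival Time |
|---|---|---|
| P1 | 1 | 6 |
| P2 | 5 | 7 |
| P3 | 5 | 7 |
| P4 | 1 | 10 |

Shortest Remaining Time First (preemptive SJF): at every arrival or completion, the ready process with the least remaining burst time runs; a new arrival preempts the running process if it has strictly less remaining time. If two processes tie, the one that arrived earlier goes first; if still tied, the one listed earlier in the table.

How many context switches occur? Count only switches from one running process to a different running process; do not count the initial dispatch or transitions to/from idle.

Schedule: | idle 0-6 | P1 6-7 | P2 7-10 | P4 10-11 | P2 11-13 | P3 13-18 |
Completion: P1=7  P2=13  P3=18  P4=11
Turnaround (C−A): P1=1  P2=6  P3=11  P4=1

4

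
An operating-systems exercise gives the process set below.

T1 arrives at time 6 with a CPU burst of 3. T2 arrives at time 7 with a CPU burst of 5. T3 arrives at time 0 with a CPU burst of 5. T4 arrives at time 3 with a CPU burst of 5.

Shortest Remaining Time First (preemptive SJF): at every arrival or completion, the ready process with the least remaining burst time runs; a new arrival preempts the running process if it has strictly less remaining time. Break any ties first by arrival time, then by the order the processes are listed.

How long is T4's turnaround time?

10

Gantt: | T3 0-5 | T4 5-6 | T1 6-9 | T4 9-13 | T2 13-18 |
Completion: T1=9  T2=18  T3=5  T4=13
Turnaround (C−A): T1=3  T2=11  T3=5  T4=10
Turnaround(T4) = completion − arrival = 13 − 3 = 10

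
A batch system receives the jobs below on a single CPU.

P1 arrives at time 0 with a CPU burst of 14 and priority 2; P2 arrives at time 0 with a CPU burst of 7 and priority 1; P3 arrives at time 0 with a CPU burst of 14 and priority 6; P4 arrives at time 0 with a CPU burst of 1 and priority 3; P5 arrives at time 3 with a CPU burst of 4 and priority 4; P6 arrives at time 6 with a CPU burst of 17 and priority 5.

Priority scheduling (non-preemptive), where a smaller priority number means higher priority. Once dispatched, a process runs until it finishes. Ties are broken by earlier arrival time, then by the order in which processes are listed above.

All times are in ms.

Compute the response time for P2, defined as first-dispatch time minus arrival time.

0

Schedule: | P2 0-7 | P1 7-21 | P4 21-22 | P5 22-26 | P6 26-43 | P3 43-57 |
Completion: P1=21  P2=7  P3=57  P4=22  P5=26  P6=43
Turnaround (C−A): P1=21  P2=7  P3=57  P4=22  P5=23  P6=37
Response(P2) = first start − arrival = 0 − 0 = 0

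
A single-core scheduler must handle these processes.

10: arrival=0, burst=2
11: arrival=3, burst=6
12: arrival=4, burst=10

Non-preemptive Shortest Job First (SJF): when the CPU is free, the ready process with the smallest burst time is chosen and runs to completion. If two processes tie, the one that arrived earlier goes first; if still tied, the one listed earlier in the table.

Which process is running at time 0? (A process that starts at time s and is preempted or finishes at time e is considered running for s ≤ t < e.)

10

Schedule: | 10 0-2 | idle 2-3 | 11 3-9 | 12 9-19 |
Completion: 10=2  11=9  12=19
Turnaround (C−A): 10=2  11=6  12=15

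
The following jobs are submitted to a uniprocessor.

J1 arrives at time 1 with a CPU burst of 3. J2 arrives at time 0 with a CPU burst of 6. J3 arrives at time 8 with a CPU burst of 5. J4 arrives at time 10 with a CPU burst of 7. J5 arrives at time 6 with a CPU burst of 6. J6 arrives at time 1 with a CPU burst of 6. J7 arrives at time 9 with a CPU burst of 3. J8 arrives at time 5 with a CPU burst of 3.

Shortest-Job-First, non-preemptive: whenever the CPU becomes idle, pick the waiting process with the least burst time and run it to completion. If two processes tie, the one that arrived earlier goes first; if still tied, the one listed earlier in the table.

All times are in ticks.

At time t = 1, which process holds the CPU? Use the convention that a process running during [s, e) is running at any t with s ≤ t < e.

Schedule: | J2 0-6 | J1 6-9 | J8 9-12 | J7 12-15 | J3 15-20 | J6 20-26 | J5 26-32 | J4 32-39 |
Completion: J1=9  J2=6  J3=20  J4=39  J5=32  J6=26  J7=15  J8=12
Turnaround (C−A): J1=8  J2=6  J3=12  J4=29  J5=26  J6=25  J7=6  J8=7

J2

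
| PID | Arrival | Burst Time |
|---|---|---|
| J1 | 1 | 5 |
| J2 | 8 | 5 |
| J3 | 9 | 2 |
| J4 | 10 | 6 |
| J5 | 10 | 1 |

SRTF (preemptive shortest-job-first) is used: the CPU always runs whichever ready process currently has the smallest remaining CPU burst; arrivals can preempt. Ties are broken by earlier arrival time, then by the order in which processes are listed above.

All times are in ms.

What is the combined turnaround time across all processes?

Schedule: | idle 0-1 | J1 1-6 | idle 6-8 | J2 8-9 | J3 9-11 | J5 11-12 | J2 12-16 | J4 16-22 |
Completion: J1=6  J2=16  J3=11  J4=22  J5=12
Turnaround = completion − arrival: J1=5, J2=8, J3=2, J4=12, J5=2
Total turnaround = 5 + 8 + 2 + 12 + 2 = 29

29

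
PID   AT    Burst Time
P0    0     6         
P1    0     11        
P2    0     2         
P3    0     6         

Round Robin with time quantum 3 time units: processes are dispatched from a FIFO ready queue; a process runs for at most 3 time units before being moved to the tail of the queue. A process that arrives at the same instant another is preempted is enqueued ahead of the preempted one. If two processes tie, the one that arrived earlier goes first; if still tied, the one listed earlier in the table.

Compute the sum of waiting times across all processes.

42

Schedule: | P0 0-3 | P1 3-6 | P2 6-8 | P3 8-11 | P0 11-14 | P1 14-17 | P3 17-20 | P1 20-25 |
Completion: P0=14  P1=25  P2=8  P3=20
Turnaround (C−A): P0=14  P1=25  P2=8  P3=20
Waiting = turnaround − burst: P0=8, P1=14, P2=6, P3=14
Total waiting = 8 + 14 + 6 + 14 = 42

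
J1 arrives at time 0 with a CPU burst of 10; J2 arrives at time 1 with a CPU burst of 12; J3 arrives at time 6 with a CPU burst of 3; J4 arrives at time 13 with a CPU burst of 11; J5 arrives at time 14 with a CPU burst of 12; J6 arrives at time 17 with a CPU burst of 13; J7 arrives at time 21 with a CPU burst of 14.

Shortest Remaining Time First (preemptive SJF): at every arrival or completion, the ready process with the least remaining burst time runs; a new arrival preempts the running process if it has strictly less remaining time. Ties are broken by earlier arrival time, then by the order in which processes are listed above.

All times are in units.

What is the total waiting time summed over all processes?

119

Timeline: | J1 0-6 | J3 6-9 | J1 9-13 | J4 13-24 | J2 24-36 | J5 36-48 | J6 48-61 | J7 61-75 |
Completion: J1=13  J2=36  J3=9  J4=24  J5=48  J6=61  J7=75
Turnaround (C−A): J1=13  J2=35  J3=3  J4=11  J5=34  J6=44  J7=54
Waiting = turnaround − burst: J1=3, J2=23, J3=0, J4=0, J5=22, J6=31, J7=40
Total waiting = 3 + 23 + 0 + 0 + 22 + 31 + 40 = 119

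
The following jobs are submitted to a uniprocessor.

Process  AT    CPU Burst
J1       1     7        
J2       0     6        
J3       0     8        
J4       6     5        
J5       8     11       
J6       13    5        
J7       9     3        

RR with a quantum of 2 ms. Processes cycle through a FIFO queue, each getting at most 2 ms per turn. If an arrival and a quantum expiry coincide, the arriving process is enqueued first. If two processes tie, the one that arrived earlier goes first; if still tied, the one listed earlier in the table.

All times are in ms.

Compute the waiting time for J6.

22

Schedule: | J2 0-2 | J3 2-4 | J1 4-6 | J2 6-8 | J3 8-10 | J4 10-12 | J1 12-14 | J5 14-16 | J2 16-18 | J7 18-20 | J3 20-22 | J4 22-24 | J6 24-26 | J1 26-28 | J5 28-30 | J7 30-31 | J3 31-33 | J4 33-34 | J6 34-36 | J1 36-37 | J5 37-39 | J6 39-40 | J5 40-45 |
Completion: J1=37  J2=18  J3=33  J4=34  J5=45  J6=40  J7=31
Turnaround (C−A): J1=36  J2=18  J3=33  J4=28  J5=37  J6=27  J7=22
Waiting(J6) = turnaround − burst = 27 − 5 = 22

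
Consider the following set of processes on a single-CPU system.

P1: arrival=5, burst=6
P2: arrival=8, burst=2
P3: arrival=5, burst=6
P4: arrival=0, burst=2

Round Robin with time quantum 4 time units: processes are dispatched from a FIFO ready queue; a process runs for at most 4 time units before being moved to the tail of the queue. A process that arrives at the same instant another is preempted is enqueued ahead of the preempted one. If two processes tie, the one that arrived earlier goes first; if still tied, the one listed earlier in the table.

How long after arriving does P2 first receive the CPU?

5

Schedule: | P4 0-2 | idle 2-5 | P1 5-9 | P3 9-13 | P2 13-15 | P1 15-17 | P3 17-19 |
Completion: P1=17  P2=15  P3=19  P4=2
Turnaround (C−A): P1=12  P2=7  P3=14  P4=2
Response(P2) = first start − arrival = 13 − 8 = 5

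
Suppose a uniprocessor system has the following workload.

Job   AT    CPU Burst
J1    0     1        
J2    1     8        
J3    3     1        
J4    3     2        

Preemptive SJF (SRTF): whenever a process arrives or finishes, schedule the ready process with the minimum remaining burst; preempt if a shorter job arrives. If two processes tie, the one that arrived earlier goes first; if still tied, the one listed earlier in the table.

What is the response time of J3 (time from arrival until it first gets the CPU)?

Timeline: | J1 0-1 | J2 1-3 | J3 3-4 | J4 4-6 | J2 6-12 |
Completion: J1=1  J2=12  J3=4  J4=6
Turnaround (C−A): J1=1  J2=11  J3=1  J4=3
Response(J3) = first start − arrival = 3 − 3 = 0

0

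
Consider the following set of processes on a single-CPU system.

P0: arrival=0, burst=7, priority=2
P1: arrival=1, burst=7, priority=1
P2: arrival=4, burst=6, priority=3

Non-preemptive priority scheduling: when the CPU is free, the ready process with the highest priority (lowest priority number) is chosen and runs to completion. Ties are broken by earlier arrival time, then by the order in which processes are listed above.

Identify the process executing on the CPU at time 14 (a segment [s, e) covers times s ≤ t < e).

Schedule: | P0 0-7 | P1 7-14 | P2 14-20 |
Completion: P0=7  P1=14  P2=20
Turnaround (C−A): P0=7  P1=13  P2=16

P2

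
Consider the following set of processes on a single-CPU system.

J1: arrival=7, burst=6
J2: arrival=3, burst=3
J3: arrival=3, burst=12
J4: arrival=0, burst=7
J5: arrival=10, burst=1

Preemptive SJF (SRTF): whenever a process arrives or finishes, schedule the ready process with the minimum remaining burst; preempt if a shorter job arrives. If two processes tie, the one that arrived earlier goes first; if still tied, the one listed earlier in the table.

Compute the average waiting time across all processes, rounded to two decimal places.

Timeline: | J4 0-3 | J2 3-6 | J4 6-10 | J5 10-11 | J1 11-17 | J3 17-29 |
Completion: J1=17  J2=6  J3=29  J4=10  J5=11
Waiting times: J1=4, J2=0, J3=14, J4=3, J5=0
Average waiting = (4+0+14+3+0) / 5 = 21/5 = 4.20

4.20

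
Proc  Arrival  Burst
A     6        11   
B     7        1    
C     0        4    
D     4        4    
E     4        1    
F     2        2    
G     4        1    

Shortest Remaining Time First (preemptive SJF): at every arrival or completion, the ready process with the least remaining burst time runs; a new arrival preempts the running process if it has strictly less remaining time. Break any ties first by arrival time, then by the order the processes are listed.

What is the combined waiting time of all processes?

Timeline: | C 0-4 | E 4-5 | G 5-6 | F 6-8 | B 8-9 | D 9-13 | A 13-24 |
Completion: A=24  B=9  C=4  D=13  E=5  F=8  G=6
Waiting = turnaround − burst: A=7, B=1, C=0, D=5, E=0, F=4, G=1
Total waiting = 7 + 1 + 0 + 5 + 0 + 4 + 1 = 18

18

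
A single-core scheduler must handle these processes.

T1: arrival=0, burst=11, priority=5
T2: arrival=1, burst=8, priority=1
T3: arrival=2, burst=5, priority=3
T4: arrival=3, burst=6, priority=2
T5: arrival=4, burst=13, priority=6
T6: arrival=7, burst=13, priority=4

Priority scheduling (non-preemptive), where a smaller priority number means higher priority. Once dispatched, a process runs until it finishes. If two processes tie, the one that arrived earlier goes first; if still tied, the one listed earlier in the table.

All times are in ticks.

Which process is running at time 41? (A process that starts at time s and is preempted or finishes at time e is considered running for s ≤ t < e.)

T6

Timeline: | T1 0-11 | T2 11-19 | T4 19-25 | T3 25-30 | T6 30-43 | T5 43-56 |
Completion: T1=11  T2=19  T3=30  T4=25  T5=56  T6=43
Turnaround (C−A): T1=11  T2=18  T3=28  T4=22  T5=52  T6=36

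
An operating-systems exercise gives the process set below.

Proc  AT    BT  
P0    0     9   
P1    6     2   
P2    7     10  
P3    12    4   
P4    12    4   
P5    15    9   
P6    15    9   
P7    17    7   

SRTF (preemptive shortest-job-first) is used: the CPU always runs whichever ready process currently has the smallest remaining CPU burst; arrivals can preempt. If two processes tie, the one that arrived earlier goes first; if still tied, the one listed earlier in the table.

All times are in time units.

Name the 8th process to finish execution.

P6

Timeline: | P0 0-6 | P1 6-8 | P0 8-11 | P2 11-12 | P3 12-16 | P4 16-20 | P7 20-27 | P2 27-36 | P5 36-45 | P6 45-54 |
Completion: P0=11  P1=8  P2=36  P3=16  P4=20  P5=45  P6=54  P7=27
Turnaround (C−A): P0=11  P1=2  P2=29  P3=4  P4=8  P5=30  P6=39  P7=10
Finish order: P1 → P0 → P3 → P4 → P7 → P2 → P5 → P6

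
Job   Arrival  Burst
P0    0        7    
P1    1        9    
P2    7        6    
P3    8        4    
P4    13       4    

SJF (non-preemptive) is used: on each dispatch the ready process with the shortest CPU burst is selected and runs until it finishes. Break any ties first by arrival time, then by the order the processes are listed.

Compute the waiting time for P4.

4

Timeline: | P0 0-7 | P2 7-13 | P3 13-17 | P4 17-21 | P1 21-30 |
Completion: P0=7  P1=30  P2=13  P3=17  P4=21
Turnaround (C−A): P0=7  P1=29  P2=6  P3=9  P4=8
Waiting(P4) = turnaround − burst = 8 − 4 = 4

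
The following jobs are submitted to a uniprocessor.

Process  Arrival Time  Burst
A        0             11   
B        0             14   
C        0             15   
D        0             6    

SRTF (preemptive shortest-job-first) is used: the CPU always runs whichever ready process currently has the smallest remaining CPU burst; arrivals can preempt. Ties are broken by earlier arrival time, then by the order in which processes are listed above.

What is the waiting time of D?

Schedule: | D 0-6 | A 6-17 | B 17-31 | C 31-46 |
Completion: A=17  B=31  C=46  D=6
Waiting(D) = turnaround − burst = 6 − 6 = 0

0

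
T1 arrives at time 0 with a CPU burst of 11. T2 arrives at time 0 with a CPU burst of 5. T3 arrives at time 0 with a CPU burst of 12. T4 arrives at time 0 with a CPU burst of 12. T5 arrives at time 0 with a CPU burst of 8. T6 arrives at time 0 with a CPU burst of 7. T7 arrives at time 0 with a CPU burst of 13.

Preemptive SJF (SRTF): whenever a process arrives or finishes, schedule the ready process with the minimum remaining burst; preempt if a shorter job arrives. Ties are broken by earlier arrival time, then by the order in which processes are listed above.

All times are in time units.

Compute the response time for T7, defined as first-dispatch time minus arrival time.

Gantt: | T2 0-5 | T6 5-12 | T5 12-20 | T1 20-31 | T3 31-43 | T4 43-55 | T7 55-68 |
Completion: T1=31  T2=5  T3=43  T4=55  T5=20  T6=12  T7=68
Turnaround (C−A): T1=31  T2=5  T3=43  T4=55  T5=20  T6=12  T7=68
Response(T7) = first start − arrival = 55 − 0 = 55

55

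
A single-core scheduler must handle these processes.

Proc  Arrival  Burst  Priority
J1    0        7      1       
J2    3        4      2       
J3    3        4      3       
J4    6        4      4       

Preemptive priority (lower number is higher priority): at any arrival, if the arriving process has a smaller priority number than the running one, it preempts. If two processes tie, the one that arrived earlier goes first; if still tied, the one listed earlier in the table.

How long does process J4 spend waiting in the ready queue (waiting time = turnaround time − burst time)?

Gantt: | J1 0-7 | J2 7-11 | J3 11-15 | J4 15-19 |
Completion: J1=7  J2=11  J3=15  J4=19
Turnaround (C−A): J1=7  J2=8  J3=12  J4=13
Waiting(J4) = turnaround − burst = 13 − 4 = 9

9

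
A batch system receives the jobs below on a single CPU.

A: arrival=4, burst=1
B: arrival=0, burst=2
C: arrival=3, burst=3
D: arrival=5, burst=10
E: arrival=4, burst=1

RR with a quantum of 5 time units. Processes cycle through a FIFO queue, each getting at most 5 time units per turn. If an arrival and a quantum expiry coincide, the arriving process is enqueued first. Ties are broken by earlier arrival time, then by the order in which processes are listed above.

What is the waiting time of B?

0

Schedule: | B 0-2 | idle 2-3 | C 3-6 | A 6-7 | E 7-8 | D 8-18 |
Completion: A=7  B=2  C=6  D=18  E=8
Turnaround (C−A): A=3  B=2  C=3  D=13  E=4
Waiting(B) = turnaround − burst = 2 − 2 = 0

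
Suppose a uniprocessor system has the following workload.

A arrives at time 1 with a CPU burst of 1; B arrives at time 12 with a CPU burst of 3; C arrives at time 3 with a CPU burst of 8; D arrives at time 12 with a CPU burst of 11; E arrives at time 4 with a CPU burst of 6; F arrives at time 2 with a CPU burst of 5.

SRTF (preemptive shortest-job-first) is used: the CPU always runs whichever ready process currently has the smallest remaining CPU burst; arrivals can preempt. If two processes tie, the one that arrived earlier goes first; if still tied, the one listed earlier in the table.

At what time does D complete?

Schedule: | idle 0-1 | A 1-2 | F 2-7 | E 7-13 | B 13-16 | C 16-24 | D 24-35 |
Completion: A=2  B=16  C=24  D=35  E=13  F=7

35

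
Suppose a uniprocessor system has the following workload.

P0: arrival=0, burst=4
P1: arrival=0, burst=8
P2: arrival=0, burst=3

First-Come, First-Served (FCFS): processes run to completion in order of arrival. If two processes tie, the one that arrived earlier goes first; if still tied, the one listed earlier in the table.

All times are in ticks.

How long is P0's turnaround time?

Gantt: | P0 0-4 | P1 4-12 | P2 12-15 |
Completion: P0=4  P1=12  P2=15
Turnaround(P0) = completion − arrival = 4 − 0 = 4

4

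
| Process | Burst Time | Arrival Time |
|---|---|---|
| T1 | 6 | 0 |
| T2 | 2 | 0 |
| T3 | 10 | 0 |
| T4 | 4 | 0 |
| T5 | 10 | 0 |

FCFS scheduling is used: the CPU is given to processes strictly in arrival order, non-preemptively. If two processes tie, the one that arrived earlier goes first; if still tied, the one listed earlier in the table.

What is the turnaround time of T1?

Timeline: | T1 0-6 | T2 6-8 | T3 8-18 | T4 18-22 | T5 22-32 |
Completion: T1=6  T2=8  T3=18  T4=22  T5=32
Turnaround(T1) = completion − arrival = 6 − 0 = 6

6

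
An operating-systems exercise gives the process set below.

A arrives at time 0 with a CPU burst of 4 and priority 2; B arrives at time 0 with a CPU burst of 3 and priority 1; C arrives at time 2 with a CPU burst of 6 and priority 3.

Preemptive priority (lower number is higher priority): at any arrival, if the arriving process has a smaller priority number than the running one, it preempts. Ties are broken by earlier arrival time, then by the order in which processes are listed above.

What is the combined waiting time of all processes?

8

Gantt: | B 0-3 | A 3-7 | C 7-13 |
Completion: A=7  B=3  C=13
Turnaround (C−A): A=7  B=3  C=11
Waiting = turnaround − burst: A=3, B=0, C=5
Total waiting = 3 + 0 + 5 = 8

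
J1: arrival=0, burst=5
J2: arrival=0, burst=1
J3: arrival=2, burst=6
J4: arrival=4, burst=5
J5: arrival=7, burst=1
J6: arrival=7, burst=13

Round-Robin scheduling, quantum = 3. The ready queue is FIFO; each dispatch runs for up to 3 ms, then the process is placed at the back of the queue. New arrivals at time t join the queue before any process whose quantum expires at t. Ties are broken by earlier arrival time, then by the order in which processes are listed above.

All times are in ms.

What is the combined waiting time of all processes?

Timeline: | J1 0-3 | J2 3-4 | J3 4-7 | J1 7-9 | J4 9-12 | J5 12-13 | J6 13-16 | J3 16-19 | J4 19-21 | J6 21-31 |
Completion: J1=9  J2=4  J3=19  J4=21  J5=13  J6=31
Waiting = turnaround − burst: J1=4, J2=3, J3=11, J4=12, J5=5, J6=11
Total waiting = 4 + 3 + 11 + 12 + 5 + 11 = 46

46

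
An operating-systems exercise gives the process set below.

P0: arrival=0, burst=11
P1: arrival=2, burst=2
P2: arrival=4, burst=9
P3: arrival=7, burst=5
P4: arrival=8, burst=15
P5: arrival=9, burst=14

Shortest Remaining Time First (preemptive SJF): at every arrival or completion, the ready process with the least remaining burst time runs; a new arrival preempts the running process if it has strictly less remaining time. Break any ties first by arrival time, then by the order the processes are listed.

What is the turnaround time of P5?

Timeline: | P0 0-2 | P1 2-4 | P0 4-7 | P3 7-12 | P0 12-18 | P2 18-27 | P5 27-41 | P4 41-56 |
Completion: P0=18  P1=4  P2=27  P3=12  P4=56  P5=41
Turnaround (C−A): P0=18  P1=2  P2=23  P3=5  P4=48  P5=32
Turnaround(P5) = completion − arrival = 41 − 9 = 32

32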